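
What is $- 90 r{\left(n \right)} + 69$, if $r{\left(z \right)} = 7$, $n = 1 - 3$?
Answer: $-561$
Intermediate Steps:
$n = -2$ ($n = 1 - 3 = -2$)
$- 90 r{\left(n \right)} + 69 = \left(-90\right) 7 + 69 = -630 + 69 = -561$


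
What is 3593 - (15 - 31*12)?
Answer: 3950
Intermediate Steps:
3593 - (15 - 31*12) = 3593 - (15 - 372) = 3593 - 1*(-357) = 3593 + 357 = 3950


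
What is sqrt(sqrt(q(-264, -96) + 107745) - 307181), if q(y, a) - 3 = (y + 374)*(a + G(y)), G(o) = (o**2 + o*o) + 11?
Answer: sqrt(-307181 + sqrt(15431518)) ≈ 550.68*I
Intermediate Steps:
G(o) = 11 + 2*o**2 (G(o) = (o**2 + o**2) + 11 = 2*o**2 + 11 = 11 + 2*o**2)
q(y, a) = 3 + (374 + y)*(11 + a + 2*y**2) (q(y, a) = 3 + (y + 374)*(a + (11 + 2*y**2)) = 3 + (374 + y)*(11 + a + 2*y**2))
sqrt(sqrt(q(-264, -96) + 107745) - 307181) = sqrt(sqrt((4117 + 374*(-96) + 748*(-264)**2 - 96*(-264) - 264*(11 + 2*(-264)**2)) + 107745) - 307181) = sqrt(sqrt((4117 - 35904 + 748*69696 + 25344 - 264*(11 + 2*69696)) + 107745) - 307181) = sqrt(sqrt((4117 - 35904 + 52132608 + 25344 - 264*(11 + 139392)) + 107745) - 307181) = sqrt(sqrt((4117 - 35904 + 52132608 + 25344 - 264*139403) + 107745) - 307181) = sqrt(sqrt((4117 - 35904 + 52132608 + 25344 - 36802392) + 107745) - 307181) = sqrt(sqrt(15323773 + 107745) - 307181) = sqrt(sqrt(15431518) - 307181) = sqrt(-307181 + sqrt(15431518))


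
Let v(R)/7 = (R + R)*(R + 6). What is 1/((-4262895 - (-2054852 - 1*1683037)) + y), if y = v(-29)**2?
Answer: 1/86673238 ≈ 1.1538e-8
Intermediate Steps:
v(R) = 14*R*(6 + R) (v(R) = 7*((R + R)*(R + 6)) = 7*((2*R)*(6 + R)) = 7*(2*R*(6 + R)) = 14*R*(6 + R))
y = 87198244 (y = (14*(-29)*(6 - 29))**2 = (14*(-29)*(-23))**2 = 9338**2 = 87198244)
1/((-4262895 - (-2054852 - 1*1683037)) + y) = 1/((-4262895 - (-2054852 - 1*1683037)) + 87198244) = 1/((-4262895 - (-2054852 - 1683037)) + 87198244) = 1/((-4262895 - 1*(-3737889)) + 87198244) = 1/((-4262895 + 3737889) + 87198244) = 1/(-525006 + 87198244) = 1/86673238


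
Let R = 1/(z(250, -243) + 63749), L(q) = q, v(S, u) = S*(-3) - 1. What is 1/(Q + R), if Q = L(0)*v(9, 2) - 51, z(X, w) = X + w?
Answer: -63756/3251555 ≈ -0.019608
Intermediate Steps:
v(S, u) = -1 - 3*S (v(S, u) = -3*S - 1 = -1 - 3*S)
R = 1/63756 (R = 1/((250 - 243) + 63749) = 1/(7 + 63749) = 1/63756 ≈ 1.5685e-5)
Q = -51 (Q = 0*(-1 - 3*9) - 51 = 0*(-1 - 27) - 51 = 0*(-28) - 51 = 0 - 51 = -51)
1/(Q + R) = 1/(-51 + 1/63756) = 1/(-3251555/63756) = -63756/3251555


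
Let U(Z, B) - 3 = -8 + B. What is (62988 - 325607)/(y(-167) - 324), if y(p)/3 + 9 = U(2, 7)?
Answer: 262619/345 ≈ 761.21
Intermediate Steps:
U(Z, B) = -5 + B (U(Z, B) = 3 + (-8 + B) = -5 + B)
y(p) = -21 (y(p) = -27 + 3*(-5 + 7) = -27 + 3*2 = -27 + 6 = -21)
(62988 - 325607)/(y(-167) - 324) = (62988 - 325607)/(-21 - 324) = -262619/(-345) = -262619*(-1/345) = 262619/345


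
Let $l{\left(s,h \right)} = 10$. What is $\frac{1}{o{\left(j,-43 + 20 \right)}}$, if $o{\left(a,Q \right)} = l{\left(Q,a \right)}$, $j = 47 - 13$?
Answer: $\frac{1}{10} \approx 0.1$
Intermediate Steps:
$j = 34$
$o{\left(a,Q \right)} = 10$
$\frac{1}{o{\left(j,-43 + 20 \right)}} = \frac{1}{10}$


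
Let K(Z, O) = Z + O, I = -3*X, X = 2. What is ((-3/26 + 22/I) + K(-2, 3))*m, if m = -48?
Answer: 1736/13 ≈ 133.54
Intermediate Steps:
I = -6 (I = -3*2 = -6)
K(Z, O) = O + Z
((-3/26 + 22/I) + K(-2, 3))*m = ((-3/26 + 22/(-6)) + (3 - 2))*(-48) = ((-3*1/26 + 22*(-⅙)) + 1)*(-48) = ((-3/26 - 11/3) + 1)*(-48) = (-295/78 + 1)*(-48) = -217/78*(-48) = 1736/13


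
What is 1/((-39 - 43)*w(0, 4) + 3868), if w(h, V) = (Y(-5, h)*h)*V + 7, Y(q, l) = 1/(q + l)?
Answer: 1/3294 ≈ 0.00030358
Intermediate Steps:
Y(q, l) = 1/(l + q)
w(h, V) = 7 + V*h/(-5 + h) (w(h, V) = (h/(h - 5))*V + 7 = (h/(-5 + h))*V + 7 = V*h/(-5 + h) + 7 = 7 + V*h/(-5 + h))
1/((-39 - 43)*w(0, 4) + 3868) = 1/((-39 - 43)*((-35 + 7*0 + 4*0)/(-5 + 0)) + 3868) = 1/(-82*(-35 + 0 + 0)/(-5) + 3868) = 1/(-(-82)*(-35)/5 + 3868) = 1/(-82*7 + 3868) = 1/(-574 + 3868) = 1/3294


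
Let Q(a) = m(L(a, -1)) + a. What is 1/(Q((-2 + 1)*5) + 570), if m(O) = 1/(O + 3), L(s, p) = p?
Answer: 2/1131 ≈ 0.0017683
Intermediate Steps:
m(O) = 1/(3 + O)
Q(a) = ½ + a (Q(a) = 1/(3 - 1) + a = 1/2 + a = ½ + a)
1/(Q((-2 + 1)*5) + 570) = 1/((½ + (-2 + 1)*5) + 570) = 1/((½ - 1*5) + 570) = 1/((½ - 5) + 570) = 1/(-9/2 + 570) = 1/(1131/2) = 2/1131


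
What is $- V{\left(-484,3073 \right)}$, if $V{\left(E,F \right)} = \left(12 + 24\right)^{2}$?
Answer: $-1296$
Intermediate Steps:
$V{\left(E,F \right)} = 1296$ ($V{\left(E,F \right)} = 36^{2} = 1296$)
$- V{\left(-484,3073 \right)} = \left(-1\right) 1296 = -1296$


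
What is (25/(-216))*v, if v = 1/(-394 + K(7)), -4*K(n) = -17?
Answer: 25/84186 ≈ 0.00029696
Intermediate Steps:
K(n) = 17/4 (K(n) = -¼*(-17) = 17/4)
v = -4/1559 (v = 1/(-394 + 17/4) = 1/(-1559/4) = -4/1559 ≈ -0.0025657)
(25/(-216))*v = (25/(-216))*(-4/1559) = (25*(-1/216))*(-4/1559) = -25/216*(-4/1559) = 25/84186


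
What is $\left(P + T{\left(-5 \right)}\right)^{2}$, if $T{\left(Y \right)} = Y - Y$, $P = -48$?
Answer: $2304$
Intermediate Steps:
$T{\left(Y \right)} = 0$
$\left(P + T{\left(-5 \right)}\right)^{2} = \left(-48 + 0\right)^{2} = \left(-48\right)^{2} = 2304$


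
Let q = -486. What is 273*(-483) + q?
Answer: -132345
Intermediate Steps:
273*(-483) + q = 273*(-483) - 486 = -131859 - 486 = -132345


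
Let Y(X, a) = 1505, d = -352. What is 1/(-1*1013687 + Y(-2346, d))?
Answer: -1/1012182 ≈ -9.8796e-7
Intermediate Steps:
1/(-1*1013687 + Y(-2346, d)) = 1/(-1*1013687 + 1505) = 1/(-1013687 + 1505) = 1/(-1012182) = -1/1012182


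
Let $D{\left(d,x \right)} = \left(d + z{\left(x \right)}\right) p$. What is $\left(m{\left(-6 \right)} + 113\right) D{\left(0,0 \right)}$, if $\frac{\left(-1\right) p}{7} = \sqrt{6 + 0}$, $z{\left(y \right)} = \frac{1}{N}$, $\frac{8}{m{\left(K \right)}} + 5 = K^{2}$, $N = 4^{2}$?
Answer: $- \frac{24577 \sqrt{6}}{496} \approx -121.37$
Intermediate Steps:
$N = 16$
$m{\left(K \right)} = \frac{8}{-5 + K^{2}}$
$z{\left(y \right)} = \frac{1}{16}$
$p = - 7 \sqrt{6}$ ($p = - 7 \sqrt{6 + 0} = - 7 \sqrt{6} \approx -17.146$)
$D{\left(d,x \right)} = - 7 \sqrt{6} \left(\frac{1}{16} + d\right)$ ($D{\left(d,x \right)} = \left(d + \frac{1}{16}\right) \left(- 7 \sqrt{6}\right) = \left(\frac{1}{16} + d\right) \left(- 7 \sqrt{6}\right) = - 7 \sqrt{6} \left(\frac{1}{16} + d\right)$)
$\left(m{\left(-6 \right)} + 113\right) D{\left(0,0 \right)} = \left(\frac{8}{-5 + \left(-6\right)^{2}} + 113\right) \sqrt{6} \left(- \frac{7}{16} - 0\right) = \left(\frac{8}{-5 + 36} + 113\right) \sqrt{6} \left(- \frac{7}{16} + 0\right) = \left(\frac{8}{31} + 113\right) \sqrt{6} \left(- \frac{7}{16}\right) = \left(8 \cdot \frac{1}{31} + 113\right) \left(- \frac{7 \sqrt{6}}{16}\right) = \left(\frac{8}{31} + 113\right) \left(- \frac{7 \sqrt{6}}{16}\right) = \frac{3511 \left(- \frac{7 \sqrt{6}}{16}\right)}{31} = - \frac{24577 \sqrt{6}}{496}$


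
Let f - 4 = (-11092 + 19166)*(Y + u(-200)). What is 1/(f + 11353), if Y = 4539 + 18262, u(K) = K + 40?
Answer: 1/182814791 ≈ 5.4700e-9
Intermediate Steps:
u(K) = 40 + K
Y = 22801
f = 182803438 (f = 4 + (-11092 + 19166)*(22801 + (40 - 200)) = 4 + 8074*(22801 - 160) = 4 + 8074*22641 = 4 + 182803434 = 182803438)
1/(f + 11353) = 1/(182803438 + 11353) = 1/182814791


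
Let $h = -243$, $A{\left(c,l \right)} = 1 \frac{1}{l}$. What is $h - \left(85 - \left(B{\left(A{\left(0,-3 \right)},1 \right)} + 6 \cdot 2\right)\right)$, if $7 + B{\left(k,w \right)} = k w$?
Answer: $- \frac{970}{3} \approx -323.33$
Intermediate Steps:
$A{\left(c,l \right)} = \frac{1}{l}$
$B{\left(k,w \right)} = -7 + k w$
$h - \left(85 - \left(B{\left(A{\left(0,-3 \right)},1 \right)} + 6 \cdot 2\right)\right) = -243 - \left(85 - \left(\left(-7 + \frac{1}{-3} \cdot 1\right) + 6 \cdot 2\right)\right) = -243 - \left(85 - \left(\left(-7 - \frac{1}{3}\right) + 12\right)\right) = -243 - \left(85 - \left(- \frac{22}{3} + 12\right)\right) = -243 - \left(85 - \frac{14}{3}\right) = -243 - \frac{241}{3} = - \frac{970}{3}$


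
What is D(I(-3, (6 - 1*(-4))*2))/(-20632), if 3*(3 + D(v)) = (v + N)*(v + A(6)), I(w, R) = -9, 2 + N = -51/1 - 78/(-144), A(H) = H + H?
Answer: 1547/495168 ≈ 0.0031242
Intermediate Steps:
A(H) = 2*H
N = -1259/24 (N = -2 + (-51/1 - 78/(-144)) = -2 + (-51*1 - 78*(-1/144)) = -2 + (-51 + 13/24) = -2 - 1211/24 = -1259/24 ≈ -52.458)
D(v) = -3 + (12 + v)*(-1259/24 + v)/3 (D(v) = -3 + ((v - 1259/24)*(v + 2*6))/3 = -3 + ((-1259/24 + v)*(v + 12))/3 = -3 + ((-1259/24 + v)*(12 + v))/3 = -3 + ((12 + v)*(-1259/24 + v))/3 = -3 + (12 + v)*(-1259/24 + v)/3)
D(I(-3, (6 - 1*(-4))*2))/(-20632) = (-1277/6 - 971/72*(-9) + (1/3)*(-9)**2)/(-20632) = (-1277/6 + 971/8 + (1/3)*81)*(-1/20632) = (-1277/6 + 971/8 + 27)*(-1/20632) = -1547/24*(-1/20632) = 1547/495168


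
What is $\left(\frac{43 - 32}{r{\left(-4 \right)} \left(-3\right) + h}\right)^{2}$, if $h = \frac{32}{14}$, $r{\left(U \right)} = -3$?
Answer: $\frac{5929}{6241} \approx 0.95001$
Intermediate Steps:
$h = \frac{16}{7}$ ($h = 32 \cdot \frac{1}{14} = \frac{16}{7} \approx 2.2857$)
$\left(\frac{43 - 32}{r{\left(-4 \right)} \left(-3\right) + h}\right)^{2} = \left(\frac{43 - 32}{\left(-3\right) \left(-3\right) + \frac{16}{7}}\right)^{2} = \left(\frac{11}{9 + \frac{16}{7}}\right)^{2} = \left(\frac{11}{\frac{79}{7}}\right)^{2} = \left(11 \cdot \frac{7}{79}\right)^{2} = \left(\frac{77}{79}\right)^{2} = \frac{5929}{6241}$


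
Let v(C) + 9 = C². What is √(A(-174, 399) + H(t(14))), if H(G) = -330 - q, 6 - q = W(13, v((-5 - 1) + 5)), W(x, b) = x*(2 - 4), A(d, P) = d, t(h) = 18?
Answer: 2*I*√134 ≈ 23.152*I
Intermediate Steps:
v(C) = -9 + C²
W(x, b) = -2*x (W(x, b) = x*(-2) = -2*x)
q = 32 (q = 6 - (-2)*13 = 6 - 1*(-26) = 6 + 26 = 32)
H(G) = -362 (H(G) = -330 - 1*32 = -330 - 32 = -362)
√(A(-174, 399) + H(t(14))) = √(-174 - 362) = √(-536) = 2*I*√134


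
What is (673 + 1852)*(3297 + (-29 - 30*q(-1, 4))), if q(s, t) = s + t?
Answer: 8024450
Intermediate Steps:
(673 + 1852)*(3297 + (-29 - 30*q(-1, 4))) = (673 + 1852)*(3297 + (-29 - 30*(-1 + 4))) = 2525*(3297 + (-29 - 30*3)) = 2525*(3297 + (-29 - 90)) = 2525*(3297 - 119) = 2525*3178 = 8024450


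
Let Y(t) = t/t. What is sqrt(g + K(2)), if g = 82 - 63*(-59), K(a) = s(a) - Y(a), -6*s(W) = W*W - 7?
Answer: sqrt(15194)/2 ≈ 61.632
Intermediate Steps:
Y(t) = 1
s(W) = 7/6 - W**2/6 (s(W) = -(W*W - 7)/6 = -(W**2 - 7)/6 = -(-7 + W**2)/6 = 7/6 - W**2/6)
K(a) = 1/6 - a**2/6 (K(a) = (7/6 - a**2/6) - 1*1 = (7/6 - a**2/6) - 1 = 1/6 - a**2/6)
g = 3799 (g = 82 + 3717 = 3799)
sqrt(g + K(2)) = sqrt(3799 + (1/6 - 1/6*2**2)) = sqrt(3799 + (1/6 - 1/6*4)) = sqrt(3799 + (1/6 - 2/3)) = sqrt(3799 - 1/2) = sqrt(7597/2) = sqrt(15194)/2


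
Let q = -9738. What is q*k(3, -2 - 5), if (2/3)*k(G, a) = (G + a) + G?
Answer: 14607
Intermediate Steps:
k(G, a) = 3*G + 3*a/2 (k(G, a) = 3*((G + a) + G)/2 = 3*(a + 2*G)/2 = 3*G + 3*a/2)
q*k(3, -2 - 5) = -9738*(3*3 + 3*(-2 - 5)/2) = -9738*(9 + (3/2)*(-7)) = -9738*(9 - 21/2) = -9738*(-3/2) = 14607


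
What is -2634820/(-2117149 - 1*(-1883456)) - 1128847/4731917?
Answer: 12203945907969/1105815879481 ≈ 11.036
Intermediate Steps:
-2634820/(-2117149 - 1*(-1883456)) - 1128847/4731917 = -2634820/(-2117149 + 1883456) - 1128847*1/4731917 = -2634820/(-233693) - 1128847/4731917 = -2634820*(-1/233693) - 1128847/4731917 = 2634820/233693 - 1128847/4731917 = 12203945907969/1105815879481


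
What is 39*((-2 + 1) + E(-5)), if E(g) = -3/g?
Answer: -78/5 ≈ -15.600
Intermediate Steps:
39*((-2 + 1) + E(-5)) = 39*((-2 + 1) - 3/(-5)) = 39*(-1 - 3*(-1/5)) = 39*(-1 + 3/5) = 39*(-2/5) = -78/5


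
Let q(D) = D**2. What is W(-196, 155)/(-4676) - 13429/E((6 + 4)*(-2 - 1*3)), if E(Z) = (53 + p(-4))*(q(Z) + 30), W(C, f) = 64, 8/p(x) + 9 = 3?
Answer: -53369903/458423350 ≈ -0.11642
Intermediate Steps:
p(x) = -4/3 (p(x) = 8/(-9 + 3) = 8/(-6) = 8*(-1/6) = -4/3)
E(Z) = 1550 + 155*Z**2/3 (E(Z) = (53 - 4/3)*(Z**2 + 30) = 155*(30 + Z**2)/3 = 1550 + 155*Z**2/3)
W(-196, 155)/(-4676) - 13429/E((6 + 4)*(-2 - 1*3)) = 64/(-4676) - 13429/(1550 + 155*((6 + 4)*(-2 - 1*3))**2/3) = 64*(-1/4676) - 13429/(1550 + 155*(10*(-2 - 3))**2/3) = -16/1169 - 13429/(1550 + 155*(10*(-5))**2/3) = -16/1169 - 13429/(1550 + (155/3)*(-50)**2) = -16/1169 - 13429/(1550 + (155/3)*2500) = -16/1169 - 13429/(1550 + 387500/3) = -16/1169 - 13429/392150/3 = -16/1169 - 13429*3/392150 = -16/1169 - 40287/392150 = -53369903/458423350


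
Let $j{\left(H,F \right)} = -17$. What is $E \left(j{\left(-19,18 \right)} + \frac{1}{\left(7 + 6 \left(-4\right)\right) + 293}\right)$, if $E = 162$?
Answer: $- \frac{126657}{46} \approx -2753.4$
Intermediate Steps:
$E \left(j{\left(-19,18 \right)} + \frac{1}{\left(7 + 6 \left(-4\right)\right) + 293}\right) = 162 \left(-17 + \frac{1}{\left(7 + 6 \left(-4\right)\right) + 293}\right) = 162 \left(-17 + \frac{1}{\left(7 - 24\right) + 293}\right) = 162 \left(-17 + \frac{1}{-17 + 293}\right) = 162 \left(-17 + \frac{1}{276}\right) = 162 \left(- \frac{4691}{276}\right) = - \frac{126657}{46}$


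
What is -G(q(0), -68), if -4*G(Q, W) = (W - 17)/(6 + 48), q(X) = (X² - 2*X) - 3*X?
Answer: -85/216 ≈ -0.39352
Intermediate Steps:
q(X) = X² - 5*X
G(Q, W) = 17/216 - W/216 (G(Q, W) = -(W - 17)/(4*(6 + 48)) = -(-17 + W)/(4*54) = -(-17/54 + W/54)/4 = 17/216 - W/216)
-G(q(0), -68) = -(17/216 - 1/216*(-68)) = -(17/216 + 17/54) = -1*85/216 = -85/216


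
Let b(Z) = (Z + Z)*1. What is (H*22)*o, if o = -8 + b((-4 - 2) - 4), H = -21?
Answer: 12936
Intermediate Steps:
b(Z) = 2*Z (b(Z) = (2*Z)*1 = 2*Z)
o = -28 (o = -8 + 2*((-4 - 2) - 4) = -8 + 2*(-6 - 4) = -8 + 2*(-10) = -8 - 20 = -28)
(H*22)*o = -21*22*(-28) = -462*(-28) = 12936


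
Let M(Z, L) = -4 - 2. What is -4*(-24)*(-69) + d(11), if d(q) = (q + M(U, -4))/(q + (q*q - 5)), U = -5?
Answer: -841243/127 ≈ -6624.0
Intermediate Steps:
M(Z, L) = -6
d(q) = (-6 + q)/(-5 + q + q**2) (d(q) = (q - 6)/(q + (q*q - 5)) = (-6 + q)/(q + (q**2 - 5)) = (-6 + q)/(q + (-5 + q**2)) = (-6 + q)/(-5 + q + q**2))
-4*(-24)*(-69) + d(11) = -4*(-24)*(-69) + (-6 + 11)/(-5 + 11 + 11**2) = 96*(-69) + 5/(-5 + 11 + 121) = -6624 + 5/127 = -841243/127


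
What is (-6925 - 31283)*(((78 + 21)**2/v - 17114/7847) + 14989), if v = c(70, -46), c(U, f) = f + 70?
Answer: -4615758995976/7847 ≈ -5.8822e+8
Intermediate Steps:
c(U, f) = 70 + f
v = 24 (v = 70 - 46 = 24)
(-6925 - 31283)*(((78 + 21)**2/v - 17114/7847) + 14989) = (-6925 - 31283)*(((78 + 21)**2/24 - 17114/7847) + 14989) = -38208*((99**2*(1/24) - 17114*1/7847) + 14989) = -38208*((9801*(1/24) - 17114/7847) + 14989) = -38208*((3267/8 - 17114/7847) + 14989) = -38208*(25499237/62776 + 14989) = -38208*966448701/62776 = -4615758995976/7847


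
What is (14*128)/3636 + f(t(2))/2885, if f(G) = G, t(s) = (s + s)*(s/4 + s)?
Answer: 260314/524493 ≈ 0.49632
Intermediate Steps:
t(s) = 5*s²/2 (t(s) = (2*s)*(s*(¼) + s) = (2*s)*(s/4 + s) = (2*s)*(5*s/4) = 5*s²/2)
(14*128)/3636 + f(t(2))/2885 = (14*128)/3636 + ((5/2)*2²)/2885 = 1792*(1/3636) + ((5/2)*4)*(1/2885) = 448/909 + 10*(1/2885) = 448/909 + 2/577 = 260314/524493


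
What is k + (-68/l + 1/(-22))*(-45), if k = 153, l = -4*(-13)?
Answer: 61173/286 ≈ 213.89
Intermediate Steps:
l = 52
k + (-68/l + 1/(-22))*(-45) = 153 + (-68/52 + 1/(-22))*(-45) = 153 + (-68*1/52 + 1*(-1/22))*(-45) = 153 + (-17/13 - 1/22)*(-45) = 153 - 387/286*(-45) = 153 + 17415/286 = 61173/286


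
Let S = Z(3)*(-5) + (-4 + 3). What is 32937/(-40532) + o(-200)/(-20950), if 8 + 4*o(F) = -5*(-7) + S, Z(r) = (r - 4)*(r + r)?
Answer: -345298799/424572700 ≈ -0.81329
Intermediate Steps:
Z(r) = 2*r*(-4 + r) (Z(r) = (-4 + r)*(2*r) = 2*r*(-4 + r))
S = 29 (S = (2*3*(-4 + 3))*(-5) + (-4 + 3) = (2*3*(-1))*(-5) - 1 = -6*(-5) - 1 = 30 - 1 = 29)
o(F) = 14 (o(F) = -2 + (-5*(-7) + 29)/4 = -2 + (35 + 29)/4 = -2 + (¼)*64 = -2 + 16 = 14)
32937/(-40532) + o(-200)/(-20950) = 32937/(-40532) + 14/(-20950) = 32937*(-1/40532) + 14*(-1/20950) = -32937/40532 - 7/10475 = -345298799/424572700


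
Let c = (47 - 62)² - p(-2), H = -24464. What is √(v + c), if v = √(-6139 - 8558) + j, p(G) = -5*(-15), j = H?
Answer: √(-24314 + 3*I*√1633) ≈ 0.3887 + 155.93*I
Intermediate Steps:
j = -24464
p(G) = 75
c = 150 (c = (47 - 62)² - 1*75 = (-15)² - 75 = 225 - 75 = 150)
v = -24464 + 3*I*√1633 (v = √(-6139 - 8558) - 24464 = √(-14697) - 24464 = 3*I*√1633 - 24464 = -24464 + 3*I*√1633 ≈ -24464.0 + 121.23*I)
√(v + c) = √((-24464 + 3*I*√1633) + 150) = √(-24314 + 3*I*√1633)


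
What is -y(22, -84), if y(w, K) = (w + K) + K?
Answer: 146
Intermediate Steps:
y(w, K) = w + 2*K (y(w, K) = (K + w) + K = w + 2*K)
-y(22, -84) = -(22 + 2*(-84)) = -(22 - 168) = -1*(-146) = 146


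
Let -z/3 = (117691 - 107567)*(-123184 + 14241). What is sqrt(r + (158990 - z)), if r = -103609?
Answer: I*sqrt(3308761415) ≈ 57522.0*I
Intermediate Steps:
z = 3308816796 (z = -3*(117691 - 107567)*(-123184 + 14241) = -30372*(-108943) = -3*(-1102938932) = 3308816796)
sqrt(r + (158990 - z)) = sqrt(-103609 + (158990 - 1*3308816796)) = sqrt(-103609 + (158990 - 3308816796)) = sqrt(-103609 - 3308657806) = sqrt(-3308761415) = I*sqrt(3308761415)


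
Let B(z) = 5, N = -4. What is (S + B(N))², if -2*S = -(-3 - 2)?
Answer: 25/4 ≈ 6.2500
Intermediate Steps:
S = -5/2 (S = -(-1)*(-3 - 2)/2 = -(-1)*(-5)/2 = -½*5 = -5/2 ≈ -2.5000)
(S + B(N))² = (-5/2 + 5)² = (5/2)² = 25/4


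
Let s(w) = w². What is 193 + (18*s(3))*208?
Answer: 33889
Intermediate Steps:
193 + (18*s(3))*208 = 193 + (18*3²)*208 = 193 + (18*9)*208 = 193 + 162*208 = 193 + 33696 = 33889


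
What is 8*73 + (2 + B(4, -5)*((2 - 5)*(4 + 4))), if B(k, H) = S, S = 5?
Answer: 466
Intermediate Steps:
B(k, H) = 5
8*73 + (2 + B(4, -5)*((2 - 5)*(4 + 4))) = 8*73 + (2 + 5*((2 - 5)*(4 + 4))) = 584 + (2 + 5*(-3*8)) = 584 + (2 + 5*(-24)) = 584 + (2 - 120) = 584 - 118 = 466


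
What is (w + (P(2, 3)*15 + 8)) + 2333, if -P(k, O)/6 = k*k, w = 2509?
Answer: 4490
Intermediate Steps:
P(k, O) = -6*k² (P(k, O) = -6*k*k = -6*k²)
(w + (P(2, 3)*15 + 8)) + 2333 = (2509 + (-6*2²*15 + 8)) + 2333 = (2509 + (-6*4*15 + 8)) + 2333 = (2509 + (-24*15 + 8)) + 2333 = (2509 + (-360 + 8)) + 2333 = (2509 - 352) + 2333 = 2157 + 2333 = 4490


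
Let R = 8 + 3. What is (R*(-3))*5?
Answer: -165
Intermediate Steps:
R = 11
(R*(-3))*5 = (11*(-3))*5 = -33*5 = -165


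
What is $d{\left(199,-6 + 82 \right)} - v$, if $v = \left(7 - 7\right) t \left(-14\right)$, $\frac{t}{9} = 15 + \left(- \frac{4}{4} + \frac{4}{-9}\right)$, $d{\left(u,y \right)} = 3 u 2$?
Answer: $1194$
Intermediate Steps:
$d{\left(u,y \right)} = 6 u$
$t = 122$ ($t = 9 \left(15 + \left(- \frac{4}{4} + \frac{4}{-9}\right)\right) = 9 \left(15 + \left(\left(-4\right) \frac{1}{4} + 4 \left(- \frac{1}{9}\right)\right)\right) = 9 \left(15 - \frac{13}{9}\right) = 9 \cdot \frac{122}{9} = 122$)
$v = 0$ ($v = \left(7 - 7\right) 122 \left(-14\right) = 0 \cdot 122 \left(-14\right) = 0 \left(-14\right) = 0$)
$d{\left(199,-6 + 82 \right)} - v = 6 \cdot 199 - 0 = 1194 + 0 = 1194$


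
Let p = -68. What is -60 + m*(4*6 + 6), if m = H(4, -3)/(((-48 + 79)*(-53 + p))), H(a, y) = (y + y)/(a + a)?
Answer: -450075/7502 ≈ -59.994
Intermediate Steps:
H(a, y) = y/a (H(a, y) = (2*y)/((2*a)) = (2*y)*(1/(2*a)) = y/a)
m = 3/15004 (m = (-3/4)/(((-48 + 79)*(-53 - 68))) = (-3*¼)/((31*(-121))) = -¾/(-3751) = -¾*(-1/3751) = 3/15004 ≈ 0.00019995)
-60 + m*(4*6 + 6) = -60 + 3*(4*6 + 6)/15004 = -60 + 3*(24 + 6)/15004 = -60 + (3/15004)*30 = -60 + 45/7502 = -450075/7502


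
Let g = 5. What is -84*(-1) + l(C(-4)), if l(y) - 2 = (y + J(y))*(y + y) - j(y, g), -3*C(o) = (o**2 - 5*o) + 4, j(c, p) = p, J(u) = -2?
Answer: 4409/9 ≈ 489.89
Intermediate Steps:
C(o) = -4/3 - o**2/3 + 5*o/3 (C(o) = -((o**2 - 5*o) + 4)/3 = -(4 + o**2 - 5*o)/3 = -4/3 - o**2/3 + 5*o/3)
l(y) = -3 + 2*y*(-2 + y) (l(y) = 2 + ((y - 2)*(y + y) - 1*5) = 2 + ((-2 + y)*(2*y) - 5) = 2 + (2*y*(-2 + y) - 5) = 2 + (-5 + 2*y*(-2 + y)) = -3 + 2*y*(-2 + y))
-84*(-1) + l(C(-4)) = -84*(-1) + (-3 - 4*(-4/3 - 1/3*(-4)**2 + (5/3)*(-4)) + 2*(-4/3 - 1/3*(-4)**2 + (5/3)*(-4))**2) = 84 + (-3 - 4*(-4/3 - 1/3*16 - 20/3) + 2*(-4/3 - 1/3*16 - 20/3)**2) = 84 + (-3 - 4*(-4/3 - 16/3 - 20/3) + 2*(-4/3 - 16/3 - 20/3)**2) = 84 + (-3 - 4*(-40/3) + 2*(-40/3)**2) = 84 + (-3 + 160/3 + 2*(1600/9)) = 84 + (-3 + 160/3 + 3200/9) = 84 + 3653/9 = 4409/9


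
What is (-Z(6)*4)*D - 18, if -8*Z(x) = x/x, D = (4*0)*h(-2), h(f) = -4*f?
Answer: -18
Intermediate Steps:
D = 0 (D = (4*0)*(-4*(-2)) = 0*8 = 0)
Z(x) = -⅛ (Z(x) = -x/(8*x) = -⅛*1 = -⅛)
(-Z(6)*4)*D - 18 = (-(-1)/8*4)*0 - 18 = (-1*(-⅛)*4)*0 - 18 = ((⅛)*4)*0 - 18 = (½)*0 - 18 = 0 - 18 = -18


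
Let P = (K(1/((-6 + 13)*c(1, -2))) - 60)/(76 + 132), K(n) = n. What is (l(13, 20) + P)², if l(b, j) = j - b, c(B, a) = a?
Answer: 381928849/8479744 ≈ 45.040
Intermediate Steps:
P = -841/2912 (P = (1/((-6 + 13)*(-2)) - 60)/(76 + 132) = (-½/7 - 60)/208 = ((⅐)*(-½) - 60)*(1/208) = (-1/14 - 60)*(1/208) = -841/14*1/208 = -841/2912 ≈ -0.28881)
(l(13, 20) + P)² = ((20 - 1*13) - 841/2912)² = ((20 - 13) - 841/2912)² = (7 - 841/2912)² = (19543/2912)² = 381928849/8479744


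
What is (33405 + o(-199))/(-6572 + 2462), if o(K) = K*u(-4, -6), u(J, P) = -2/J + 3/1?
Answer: -65417/8220 ≈ -7.9583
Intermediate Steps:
u(J, P) = 3 - 2/J (u(J, P) = -2/J + 3*1 = -2/J + 3 = 3 - 2/J)
o(K) = 7*K/2 (o(K) = K*(3 - 2/(-4)) = K*(3 - 2*(-¼)) = K*(3 + ½) = K*(7/2) = 7*K/2)
(33405 + o(-199))/(-6572 + 2462) = (33405 + (7/2)*(-199))/(-6572 + 2462) = (33405 - 1393/2)/(-4110) = (65417/2)*(-1/4110) = -65417/8220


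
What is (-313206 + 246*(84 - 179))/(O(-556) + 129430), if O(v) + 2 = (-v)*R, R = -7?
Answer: -10518/3923 ≈ -2.6811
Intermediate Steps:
O(v) = -2 + 7*v (O(v) = -2 - v*(-7) = -2 + 7*v)
(-313206 + 246*(84 - 179))/(O(-556) + 129430) = (-313206 + 246*(84 - 179))/((-2 + 7*(-556)) + 129430) = (-313206 + 246*(-95))/((-2 - 3892) + 129430) = (-313206 - 23370)/(-3894 + 129430) = -336576/125536 = -336576*1/125536 = -10518/3923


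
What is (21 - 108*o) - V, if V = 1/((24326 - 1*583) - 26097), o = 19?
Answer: -4780973/2354 ≈ -2031.0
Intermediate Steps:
V = -1/2354 (V = 1/((24326 - 583) - 26097) = 1/(23743 - 26097) = 1/(-2354) = -1/2354 ≈ -0.00042481)
(21 - 108*o) - V = (21 - 108*19) - 1*(-1/2354) = (21 - 2052) + 1/2354 = -2031 + 1/2354 = -4780973/2354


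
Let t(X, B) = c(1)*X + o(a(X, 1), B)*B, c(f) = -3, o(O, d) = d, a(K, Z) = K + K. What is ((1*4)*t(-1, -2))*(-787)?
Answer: -22036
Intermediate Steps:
a(K, Z) = 2*K
t(X, B) = B² - 3*X (t(X, B) = -3*X + B*B = -3*X + B² = B² - 3*X)
((1*4)*t(-1, -2))*(-787) = ((1*4)*((-2)² - 3*(-1)))*(-787) = (4*(4 + 3))*(-787) = (4*7)*(-787) = 28*(-787) = -22036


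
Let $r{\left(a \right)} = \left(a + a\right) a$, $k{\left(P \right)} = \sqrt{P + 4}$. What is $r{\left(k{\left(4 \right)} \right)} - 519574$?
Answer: $-519558$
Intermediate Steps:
$k{\left(P \right)} = \sqrt{4 + P}$
$r{\left(a \right)} = 2 a^{2}$ ($r{\left(a \right)} = 2 a a = 2 a^{2}$)
$r{\left(k{\left(4 \right)} \right)} - 519574 = 2 \left(\sqrt{4 + 4}\right)^{2} - 519574 = 2 \left(\sqrt{8}\right)^{2} - 519574 = 2 \left(2 \sqrt{2}\right)^{2} - 519574 = 2 \cdot 8 - 519574 = 16 - 519574 = -519558$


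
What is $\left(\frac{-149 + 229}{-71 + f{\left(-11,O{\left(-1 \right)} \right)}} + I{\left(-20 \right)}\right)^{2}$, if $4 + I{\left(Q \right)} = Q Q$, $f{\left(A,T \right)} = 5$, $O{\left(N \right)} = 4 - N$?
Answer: $\frac{169728784}{1089} \approx 1.5586 \cdot 10^{5}$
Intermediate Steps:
$I{\left(Q \right)} = -4 + Q^{2}$ ($I{\left(Q \right)} = -4 + Q Q = -4 + Q^{2}$)
$\left(\frac{-149 + 229}{-71 + f{\left(-11,O{\left(-1 \right)} \right)}} + I{\left(-20 \right)}\right)^{2} = \left(\frac{-149 + 229}{-71 + 5} - \left(4 - \left(-20\right)^{2}\right)\right)^{2} = \left(\frac{80}{-66} + \left(-4 + 400\right)\right)^{2} = \left(80 \left(- \frac{1}{66}\right) + 396\right)^{2} = \left(- \frac{40}{33} + 396\right)^{2} = \left(\frac{13028}{33}\right)^{2} = \frac{169728784}{1089}$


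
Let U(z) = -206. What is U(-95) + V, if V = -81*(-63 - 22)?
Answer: 6679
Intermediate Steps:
V = 6885 (V = -81*(-85) = 6885)
U(-95) + V = -206 + 6885 = 6679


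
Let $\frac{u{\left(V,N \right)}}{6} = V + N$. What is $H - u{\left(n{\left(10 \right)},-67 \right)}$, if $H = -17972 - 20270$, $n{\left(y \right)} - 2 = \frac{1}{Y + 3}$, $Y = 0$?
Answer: $-37854$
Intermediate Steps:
$n{\left(y \right)} = \frac{7}{3}$ ($n{\left(y \right)} = 2 + \frac{1}{0 + 3} = 2 + \frac{1}{3} = \frac{7}{3}$)
$u{\left(V,N \right)} = 6 N + 6 V$ ($u{\left(V,N \right)} = 6 \left(V + N\right) = 6 \left(N + V\right) = 6 N + 6 V$)
$H = -38242$ ($H = -17972 - 20270 = -38242$)
$H - u{\left(n{\left(10 \right)},-67 \right)} = -38242 - \left(6 \left(-67\right) + 6 \cdot \frac{7}{3}\right) = -38242 - \left(-402 + 14\right) = -38242 - -388 = -38242 + 388 = -37854$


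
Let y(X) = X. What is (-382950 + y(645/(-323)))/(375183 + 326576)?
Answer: -123693495/226668157 ≈ -0.54570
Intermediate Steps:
(-382950 + y(645/(-323)))/(375183 + 326576) = (-382950 + 645/(-323))/(375183 + 326576) = (-382950 + 645*(-1/323))/701759 = (-382950 - 645/323)*(1/701759) = -123693495/323*1/701759 = -123693495/226668157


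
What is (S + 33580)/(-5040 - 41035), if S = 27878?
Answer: -61458/46075 ≈ -1.3339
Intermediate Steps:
(S + 33580)/(-5040 - 41035) = (27878 + 33580)/(-5040 - 41035) = 61458/(-46075) = 61458*(-1/46075) = -61458/46075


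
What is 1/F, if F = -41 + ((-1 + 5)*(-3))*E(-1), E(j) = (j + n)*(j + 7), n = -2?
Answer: 1/175 ≈ 0.0057143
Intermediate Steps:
E(j) = (-2 + j)*(7 + j) (E(j) = (j - 2)*(j + 7) = (-2 + j)*(7 + j))
F = 175 (F = -41 + ((-1 + 5)*(-3))*(-14 + (-1)**2 + 5*(-1)) = -41 + (4*(-3))*(-14 + 1 - 5) = -41 - 12*(-18) = -41 + 216 = 175)
1/F = 1/175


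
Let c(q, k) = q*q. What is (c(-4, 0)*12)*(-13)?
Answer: -2496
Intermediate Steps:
c(q, k) = q²
(c(-4, 0)*12)*(-13) = ((-4)²*12)*(-13) = (16*12)*(-13) = 192*(-13) = -2496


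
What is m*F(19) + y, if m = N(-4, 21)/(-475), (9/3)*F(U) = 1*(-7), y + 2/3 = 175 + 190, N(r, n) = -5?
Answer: 103828/285 ≈ 364.31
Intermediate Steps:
y = 1093/3 (y = -⅔ + (175 + 190) = -⅔ + 365 = 1093/3 ≈ 364.33)
F(U) = -7/3 (F(U) = (1*(-7))/3 = (⅓)*(-7) = -7/3)
m = 1/95 (m = -5/(-475) = -5*(-1/475) = 1/95 ≈ 0.010526)
m*F(19) + y = (1/95)*(-7/3) + 1093/3 = -7/285 + 1093/3 = 103828/285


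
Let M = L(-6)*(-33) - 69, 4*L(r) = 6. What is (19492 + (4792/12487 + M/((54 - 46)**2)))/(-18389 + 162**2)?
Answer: 31152419269/12554929280 ≈ 2.4813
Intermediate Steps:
L(r) = 3/2 (L(r) = (1/4)*6 = 3/2)
M = -237/2 (M = (3/2)*(-33) - 69 = -99/2 - 69 = -237/2 ≈ -118.50)
(19492 + (4792/12487 + M/((54 - 46)**2)))/(-18389 + 162**2) = (19492 + (4792/12487 - 237/(2*(54 - 46)**2)))/(-18389 + 162**2) = (19492 + (4792*(1/12487) - 237/(2*(8**2))))/(-18389 + 26244) = (19492 + (4792/12487 - 237/2/64))/7855 = (19492 + (4792/12487 - 237/2*1/64))*(1/7855) = (19492 + (4792/12487 - 237/128))*(1/7855) = (19492 - 2346043/1598336)*(1/7855) = (31152419269/1598336)*(1/7855) = 31152419269/12554929280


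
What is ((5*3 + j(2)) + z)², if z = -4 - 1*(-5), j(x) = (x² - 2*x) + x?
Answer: 324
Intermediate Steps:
j(x) = x² - x
z = 1 (z = -4 + 5 = 1)
((5*3 + j(2)) + z)² = ((5*3 + 2*(-1 + 2)) + 1)² = ((15 + 2*1) + 1)² = ((15 + 2) + 1)² = (17 + 1)² = 18² = 324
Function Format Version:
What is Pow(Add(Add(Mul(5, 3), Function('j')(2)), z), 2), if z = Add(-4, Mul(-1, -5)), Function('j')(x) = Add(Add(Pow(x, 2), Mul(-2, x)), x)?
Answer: 324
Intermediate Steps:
Function('j')(x) = Add(Pow(x, 2), Mul(-1, x))
z = 1 (z = Add(-4, 5) = 1)
Pow(Add(Add(Mul(5, 3), Function('j')(2)), z), 2) = Pow(Add(Add(Mul(5, 3), Mul(2, Add(-1, 2))), 1), 2) = Pow(Add(Add(15, Mul(2, 1)), 1), 2) = Pow(Add(Add(15, 2), 1), 2) = Pow(Add(17, 1), 2) = Pow(18, 2) = 324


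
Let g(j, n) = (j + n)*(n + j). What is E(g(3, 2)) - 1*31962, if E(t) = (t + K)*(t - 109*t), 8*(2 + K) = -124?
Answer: -52212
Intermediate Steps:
K = -35/2 (K = -2 + (⅛)*(-124) = -2 - 31/2 = -35/2 ≈ -17.500)
g(j, n) = (j + n)² (g(j, n) = (j + n)*(j + n) = (j + n)²)
E(t) = -108*t*(-35/2 + t) (E(t) = (t - 35/2)*(t - 109*t) = (-35/2 + t)*(-108*t) = -108*t*(-35/2 + t))
E(g(3, 2)) - 1*31962 = 54*(3 + 2)²*(35 - 2*(3 + 2)²) - 1*31962 = 54*5²*(35 - 2*5²) - 31962 = 54*25*(35 - 2*25) - 31962 = 54*25*(35 - 50) - 31962 = 54*25*(-15) - 31962 = -20250 - 31962 = -52212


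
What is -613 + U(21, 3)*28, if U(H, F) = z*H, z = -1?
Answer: -1201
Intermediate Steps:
U(H, F) = -H
-613 + U(21, 3)*28 = -613 - 1*21*28 = -613 - 21*28 = -613 - 588 = -1201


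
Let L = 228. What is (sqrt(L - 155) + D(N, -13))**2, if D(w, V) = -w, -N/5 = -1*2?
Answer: (10 - sqrt(73))**2 ≈ 2.1199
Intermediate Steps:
N = 10 (N = -(-5)*2 = -5*(-2) = 10)
(sqrt(L - 155) + D(N, -13))**2 = (sqrt(228 - 155) - 1*10)**2 = (sqrt(73) - 10)**2 = (-10 + sqrt(73))**2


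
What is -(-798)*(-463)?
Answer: -369474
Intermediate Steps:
-(-798)*(-463) = -57*6482 = -369474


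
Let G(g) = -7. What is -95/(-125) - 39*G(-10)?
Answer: 6844/25 ≈ 273.76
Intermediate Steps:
-95/(-125) - 39*G(-10) = -95/(-125) - 39*(-7) = -95*(-1/125) + 273 = 19/25 + 273 = 6844/25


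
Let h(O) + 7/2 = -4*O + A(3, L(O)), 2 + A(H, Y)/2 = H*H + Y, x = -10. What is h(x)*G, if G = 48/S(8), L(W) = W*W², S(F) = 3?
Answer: -31192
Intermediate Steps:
L(W) = W³
A(H, Y) = -4 + 2*Y + 2*H² (A(H, Y) = -4 + 2*(H*H + Y) = -4 + 2*(H² + Y) = -4 + 2*(Y + H²) = -4 + (2*Y + 2*H²) = -4 + 2*Y + 2*H²)
G = 16 (G = 48/3 = 48*(⅓) = 16)
h(O) = 21/2 - 4*O + 2*O³ (h(O) = -7/2 + (-4*O + (-4 + 2*O³ + 2*3²)) = -7/2 + (-4*O + (-4 + 2*O³ + 2*9)) = -7/2 + (-4*O + (-4 + 2*O³ + 18)) = -7/2 + (-4*O + (14 + 2*O³)) = -7/2 + (14 - 4*O + 2*O³) = 21/2 - 4*O + 2*O³)
h(x)*G = (21/2 - 4*(-10) + 2*(-10)³)*16 = (21/2 + 40 + 2*(-1000))*16 = (21/2 + 40 - 2000)*16 = -3899/2*16 = -31192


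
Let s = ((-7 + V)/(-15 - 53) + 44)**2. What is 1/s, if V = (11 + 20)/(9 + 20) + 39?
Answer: 3888784/7363184481 ≈ 0.00052814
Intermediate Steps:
V = 1162/29 (V = 31/29 + 39 = 1162/29 ≈ 40.069)
s = 7363184481/3888784 (s = ((-7 + 1162/29)/(-15 - 53) + 44)**2 = ((959/29)/(-68) + 44)**2 = ((959/29)*(-1/68) + 44)**2 = (-959/1972 + 44)**2 = (85809/1972)**2 = 7363184481/3888784 ≈ 1893.4)
1/s = 1/(7363184481/3888784) = 3888784/7363184481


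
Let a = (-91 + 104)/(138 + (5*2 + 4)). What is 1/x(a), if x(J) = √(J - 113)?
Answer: -2*I*√72466/5721 ≈ -0.094108*I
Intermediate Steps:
a = 13/152 (a = 13/(138 + (10 + 4)) = 13/(138 + 14) = 13/152 ≈ 0.085526)
x(J) = √(-113 + J)
1/x(a) = 1/(√(-113 + 13/152)) = 1/(√(-17163/152)) = 1/(3*I*√72466/76) = -2*I*√72466/5721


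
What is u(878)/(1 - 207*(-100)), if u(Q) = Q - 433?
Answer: 445/20701 ≈ 0.021497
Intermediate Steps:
u(Q) = -433 + Q
u(878)/(1 - 207*(-100)) = (-433 + 878)/(1 - 207*(-100)) = 445/(1 + 20700) = 445/20701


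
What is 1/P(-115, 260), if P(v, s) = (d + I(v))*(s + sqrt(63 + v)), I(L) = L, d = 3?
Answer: I/(224*(sqrt(13) - 130*I)) ≈ -3.4314e-5 + 9.5171e-7*I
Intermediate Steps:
P(v, s) = (3 + v)*(s + sqrt(63 + v))
1/P(-115, 260) = 1/(3*260 + 3*sqrt(63 - 115) + 260*(-115) - 115*sqrt(63 - 115)) = 1/(780 + 3*sqrt(-52) - 29900 - 230*I*sqrt(13)) = 1/(780 + 3*(2*I*sqrt(13)) - 29900 - 230*I*sqrt(13)) = 1/(780 + 6*I*sqrt(13) - 29900 - 230*I*sqrt(13)) = 1/(-29120 - 224*I*sqrt(13))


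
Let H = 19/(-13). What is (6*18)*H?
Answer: -2052/13 ≈ -157.85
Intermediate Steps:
H = -19/13 (H = 19*(-1/13) = -19/13 ≈ -1.4615)
(6*18)*H = (6*18)*(-19/13) = 108*(-19/13) = -2052/13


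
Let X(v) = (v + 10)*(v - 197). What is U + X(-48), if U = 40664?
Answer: 49974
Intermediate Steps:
X(v) = (-197 + v)*(10 + v) (X(v) = (10 + v)*(-197 + v) = (-197 + v)*(10 + v))
U + X(-48) = 40664 + (-1970 + (-48)² - 187*(-48)) = 40664 + (-1970 + 2304 + 8976) = 40664 + 9310 = 49974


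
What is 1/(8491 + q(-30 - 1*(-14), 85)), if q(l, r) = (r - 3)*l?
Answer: 1/7179 ≈ 0.00013930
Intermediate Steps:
q(l, r) = l*(-3 + r) (q(l, r) = (-3 + r)*l = l*(-3 + r))
1/(8491 + q(-30 - 1*(-14), 85)) = 1/(8491 + (-30 - 1*(-14))*(-3 + 85)) = 1/(8491 + (-30 + 14)*82) = 1/(8491 - 16*82) = 1/(8491 - 1312) = 1/7179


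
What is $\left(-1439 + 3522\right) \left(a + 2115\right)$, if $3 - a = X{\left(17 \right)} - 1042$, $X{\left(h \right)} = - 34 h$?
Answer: $7786254$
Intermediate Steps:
$a = 1623$ ($a = 3 - \left(\left(-34\right) 17 - 1042\right) = 3 - \left(-578 - 1042\right) = 3 - -1620 = 3 + 1620 = 1623$)
$\left(-1439 + 3522\right) \left(a + 2115\right) = \left(-1439 + 3522\right) \left(1623 + 2115\right) = 2083 \cdot 3738 = 7786254$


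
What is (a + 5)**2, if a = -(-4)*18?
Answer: 5929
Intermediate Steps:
a = 72 (a = -1*(-72) = 72)
(a + 5)**2 = (72 + 5)**2 = 77**2 = 5929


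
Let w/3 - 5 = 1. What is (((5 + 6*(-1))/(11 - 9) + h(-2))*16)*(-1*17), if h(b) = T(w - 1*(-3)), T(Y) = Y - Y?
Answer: 136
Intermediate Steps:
w = 18 (w = 15 + 3*1 = 15 + 3 = 18)
T(Y) = 0
h(b) = 0
(((5 + 6*(-1))/(11 - 9) + h(-2))*16)*(-1*17) = (((5 + 6*(-1))/(11 - 9) + 0)*16)*(-1*17) = (((5 - 6)/2 + 0)*16)*(-17) = ((-1*½ + 0)*16)*(-17) = ((-½ + 0)*16)*(-17) = -½*16*(-17) = -8*(-17) = 136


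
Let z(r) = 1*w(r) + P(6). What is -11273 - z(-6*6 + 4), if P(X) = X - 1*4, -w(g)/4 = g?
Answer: -11403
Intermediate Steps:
w(g) = -4*g
P(X) = -4 + X (P(X) = X - 4 = -4 + X)
z(r) = 2 - 4*r (z(r) = 1*(-4*r) + (-4 + 6) = -4*r + 2 = 2 - 4*r)
-11273 - z(-6*6 + 4) = -11273 - (2 - 4*(-6*6 + 4)) = -11273 - (2 - 4*(-36 + 4)) = -11273 - (2 - 4*(-32)) = -11273 - (2 + 128) = -11273 - 1*130 = -11273 - 130 = -11403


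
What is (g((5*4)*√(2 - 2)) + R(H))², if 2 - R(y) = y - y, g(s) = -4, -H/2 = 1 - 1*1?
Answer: 4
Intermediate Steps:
H = 0 (H = -2*(1 - 1*1) = -2*(1 - 1) = -2*0 = 0)
R(y) = 2 (R(y) = 2 - (y - y) = 2 - 1*0 = 2 + 0 = 2)
(g((5*4)*√(2 - 2)) + R(H))² = (-4 + 2)² = (-2)² = 4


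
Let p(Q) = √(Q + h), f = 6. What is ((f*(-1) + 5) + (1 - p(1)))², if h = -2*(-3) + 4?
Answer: 11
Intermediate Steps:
h = 10 (h = 6 + 4 = 10)
p(Q) = √(10 + Q) (p(Q) = √(Q + 10) = √(10 + Q))
((f*(-1) + 5) + (1 - p(1)))² = ((6*(-1) + 5) + (1 - √(10 + 1)))² = ((-6 + 5) + (1 - √11))² = (-1 + (1 - √11))² = (-√11)² = 11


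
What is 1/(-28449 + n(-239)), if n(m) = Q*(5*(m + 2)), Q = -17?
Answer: -1/8304 ≈ -0.00012042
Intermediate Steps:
n(m) = -170 - 85*m (n(m) = -85*(m + 2) = -85*(2 + m) = -17*(10 + 5*m) = -170 - 85*m)
1/(-28449 + n(-239)) = 1/(-28449 + (-170 - 85*(-239))) = 1/(-28449 + (-170 + 20315)) = 1/(-28449 + 20145) = 1/(-8304) = -1/8304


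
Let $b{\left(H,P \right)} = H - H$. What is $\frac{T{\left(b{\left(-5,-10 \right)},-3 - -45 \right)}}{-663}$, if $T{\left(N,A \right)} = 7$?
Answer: $- \frac{7}{663} \approx -0.010558$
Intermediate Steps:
$b{\left(H,P \right)} = 0$
$\frac{T{\left(b{\left(-5,-10 \right)},-3 - -45 \right)}}{-663} = \frac{7}{-663} = 7 \left(- \frac{1}{663}\right) = - \frac{7}{663}$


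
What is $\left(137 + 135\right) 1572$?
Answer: $427584$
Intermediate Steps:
$\left(137 + 135\right) 1572 = 272 \cdot 1572 = 427584$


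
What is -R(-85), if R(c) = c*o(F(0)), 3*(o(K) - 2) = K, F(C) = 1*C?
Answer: 170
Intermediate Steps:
F(C) = C
o(K) = 2 + K/3
R(c) = 2*c (R(c) = c*(2 + (⅓)*0) = c*(2 + 0) = c*2 = 2*c)
-R(-85) = -2*(-85) = -1*(-170) = 170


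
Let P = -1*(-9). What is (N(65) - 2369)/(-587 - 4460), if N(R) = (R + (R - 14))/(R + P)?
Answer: 87595/186739 ≈ 0.46908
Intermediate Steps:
P = 9
N(R) = (-14 + 2*R)/(9 + R) (N(R) = (R + (R - 14))/(R + 9) = (R + (-14 + R))/(9 + R) = (-14 + 2*R)/(9 + R))
(N(65) - 2369)/(-587 - 4460) = (2*(-7 + 65)/(9 + 65) - 2369)/(-587 - 4460) = (2*58/74 - 2369)/(-5047) = (2*(1/74)*58 - 2369)*(-1/5047) = (58/37 - 2369)*(-1/5047) = -87595/37*(-1/5047) = 87595/186739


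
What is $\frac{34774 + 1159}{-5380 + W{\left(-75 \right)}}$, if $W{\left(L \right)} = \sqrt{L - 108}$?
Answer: $- \frac{193319540}{28944583} - \frac{35933 i \sqrt{183}}{28944583} \approx -6.679 - 0.016794 i$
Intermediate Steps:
$W{\left(L \right)} = \sqrt{-108 + L}$
$\frac{34774 + 1159}{-5380 + W{\left(-75 \right)}} = \frac{34774 + 1159}{-5380 + \sqrt{-108 - 75}} = \frac{35933}{-5380 + \sqrt{-183}} = \frac{35933}{-5380 + i \sqrt{183}}$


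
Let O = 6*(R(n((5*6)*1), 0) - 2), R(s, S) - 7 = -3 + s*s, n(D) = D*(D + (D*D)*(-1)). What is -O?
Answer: -4087260012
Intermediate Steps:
n(D) = D*(D - D²) (n(D) = D*(D + D²*(-1)) = D*(D - D²))
R(s, S) = 4 + s² (R(s, S) = 7 + (-3 + s*s) = 7 + (-3 + s²) = 4 + s²)
O = 4087260012 (O = 6*((4 + (((5*6)*1)²*(1 - 5*6))²) - 2) = 6*((4 + ((30*1)²*(1 - 30))²) - 2) = 6*((4 + (30²*(1 - 1*30))²) - 2) = 6*((4 + (900*(1 - 30))²) - 2) = 6*((4 + (900*(-29))²) - 2) = 6*((4 + (-26100)²) - 2) = 6*((4 + 681210000) - 2) = 6*(681210004 - 2) = 6*681210002 = 4087260012)
-O = -1*4087260012 = -4087260012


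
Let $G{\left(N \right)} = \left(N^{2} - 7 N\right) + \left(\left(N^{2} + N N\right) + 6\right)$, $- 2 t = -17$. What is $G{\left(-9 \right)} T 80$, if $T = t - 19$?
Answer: $-262080$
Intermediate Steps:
$t = \frac{17}{2}$ ($t = \left(- \frac{1}{2}\right) \left(-17\right) = \frac{17}{2} \approx 8.5$)
$T = - \frac{21}{2}$ ($T = \frac{17}{2} - 19 = - \frac{21}{2} \approx -10.5$)
$G{\left(N \right)} = 6 - 7 N + 3 N^{2}$ ($G{\left(N \right)} = \left(N^{2} - 7 N\right) + \left(\left(N^{2} + N^{2}\right) + 6\right) = \left(N^{2} - 7 N\right) + \left(2 N^{2} + 6\right) = \left(N^{2} - 7 N\right) + \left(6 + 2 N^{2}\right) = 6 - 7 N + 3 N^{2}$)
$G{\left(-9 \right)} T 80 = \left(6 - -63 + 3 \left(-9\right)^{2}\right) \left(- \frac{21}{2}\right) 80 = \left(6 + 63 + 3 \cdot 81\right) \left(- \frac{21}{2}\right) 80 = \left(6 + 63 + 243\right) \left(- \frac{21}{2}\right) 80 = 312 \left(- \frac{21}{2}\right) 80 = \left(-3276\right) 80 = -262080$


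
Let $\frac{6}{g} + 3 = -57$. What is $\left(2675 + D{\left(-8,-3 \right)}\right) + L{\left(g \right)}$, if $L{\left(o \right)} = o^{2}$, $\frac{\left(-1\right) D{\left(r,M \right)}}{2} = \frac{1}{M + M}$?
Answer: $\frac{802603}{300} \approx 2675.3$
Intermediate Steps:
$g = - \frac{1}{10}$ ($g = \frac{6}{-3 - 57} = \frac{6}{-60} = 6 \left(- \frac{1}{60}\right) = - \frac{1}{10} \approx -0.1$)
$D{\left(r,M \right)} = - \frac{1}{M}$ ($D{\left(r,M \right)} = - \frac{2}{M + M} = - \frac{2}{2 M} = - 2 \frac{1}{2 M} = - \frac{1}{M}$)
$\left(2675 + D{\left(-8,-3 \right)}\right) + L{\left(g \right)} = \left(2675 - \frac{1}{-3}\right) + \left(- \frac{1}{10}\right)^{2} = \left(2675 - - \frac{1}{3}\right) + \frac{1}{100} = \left(2675 + \frac{1}{3}\right) + \frac{1}{100} = \frac{8026}{3} + \frac{1}{100} = \frac{802603}{300}$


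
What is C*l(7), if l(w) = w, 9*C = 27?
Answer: 21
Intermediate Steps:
C = 3 (C = (⅑)*27 = 3)
C*l(7) = 3*7 = 21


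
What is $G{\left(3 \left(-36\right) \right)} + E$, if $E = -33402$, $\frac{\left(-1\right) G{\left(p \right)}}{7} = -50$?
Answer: $-33052$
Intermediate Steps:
$G{\left(p \right)} = 350$ ($G{\left(p \right)} = \left(-7\right) \left(-50\right) = 350$)
$G{\left(3 \left(-36\right) \right)} + E = 350 - 33402 = -33052$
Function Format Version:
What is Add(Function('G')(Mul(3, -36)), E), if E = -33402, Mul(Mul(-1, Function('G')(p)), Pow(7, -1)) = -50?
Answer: -33052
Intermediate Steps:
Function('G')(p) = 350 (Function('G')(p) = Mul(-7, -50) = 350)
Add(Function('G')(Mul(3, -36)), E) = Add(350, -33402) = -33052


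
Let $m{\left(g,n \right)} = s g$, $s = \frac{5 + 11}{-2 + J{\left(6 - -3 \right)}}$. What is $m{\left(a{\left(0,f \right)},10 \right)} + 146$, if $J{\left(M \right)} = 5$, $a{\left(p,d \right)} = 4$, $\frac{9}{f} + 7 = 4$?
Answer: $\frac{502}{3} \approx 167.33$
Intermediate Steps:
$f = -3$ ($f = \frac{9}{-7 + 4} = \frac{9}{-3} = 9 \left(- \frac{1}{3}\right) = -3$)
$s = \frac{16}{3}$ ($s = \frac{5 + 11}{-2 + 5} = \frac{16}{3} \approx 5.3333$)
$m{\left(g,n \right)} = \frac{16 g}{3}$
$m{\left(a{\left(0,f \right)},10 \right)} + 146 = \frac{16}{3} \cdot 4 + 146 = \frac{64}{3} + 146 = \frac{502}{3}$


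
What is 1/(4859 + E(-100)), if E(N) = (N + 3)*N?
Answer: 1/14559 ≈ 6.8686e-5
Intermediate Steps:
E(N) = N*(3 + N) (E(N) = (3 + N)*N = N*(3 + N))
1/(4859 + E(-100)) = 1/(4859 - 100*(3 - 100)) = 1/(4859 - 100*(-97)) = 1/(4859 + 9700) = 1/14559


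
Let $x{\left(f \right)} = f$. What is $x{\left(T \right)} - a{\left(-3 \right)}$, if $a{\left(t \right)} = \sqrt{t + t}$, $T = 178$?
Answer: $178 - i \sqrt{6} \approx 178.0 - 2.4495 i$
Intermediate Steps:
$a{\left(t \right)} = \sqrt{2} \sqrt{t}$ ($a{\left(t \right)} = \sqrt{2 t} = \sqrt{2} \sqrt{t}$)
$x{\left(T \right)} - a{\left(-3 \right)} = 178 - \sqrt{2} \sqrt{-3} = 178 - \sqrt{2} i \sqrt{3} = 178 - i \sqrt{6}$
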